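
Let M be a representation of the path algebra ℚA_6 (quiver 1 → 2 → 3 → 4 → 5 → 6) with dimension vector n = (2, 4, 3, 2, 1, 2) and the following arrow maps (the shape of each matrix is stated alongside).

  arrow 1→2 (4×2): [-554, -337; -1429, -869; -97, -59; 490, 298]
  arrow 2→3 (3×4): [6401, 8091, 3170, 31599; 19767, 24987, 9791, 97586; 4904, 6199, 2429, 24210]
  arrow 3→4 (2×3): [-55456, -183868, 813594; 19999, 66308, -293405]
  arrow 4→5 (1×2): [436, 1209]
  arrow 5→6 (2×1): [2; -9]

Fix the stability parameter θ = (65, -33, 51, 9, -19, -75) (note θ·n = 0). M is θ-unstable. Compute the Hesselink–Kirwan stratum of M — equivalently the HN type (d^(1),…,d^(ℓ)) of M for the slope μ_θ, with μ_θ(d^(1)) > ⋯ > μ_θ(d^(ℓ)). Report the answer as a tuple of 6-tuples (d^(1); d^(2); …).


Via rank(M_{q-1}∘⋯∘M_p): M ≅ I[1,4], I[1,6], I[2,2], I[2,3], I[6,6].
μ_θ-semistable layers: μ^(1)=51; μ^(2)=30; μ^(3)=16; μ^(4)=-1/3; μ^(5)=-33; μ^(6)=-75

((0, 0, 1, 0, 0, 0); (0, 0, 1, 1, 0, 0); (1, 1, 0, 0, 0, 0); (1, 1, 1, 1, 1, 1); (0, 2, 0, 0, 0, 0); (0, 0, 0, 0, 0, 1))


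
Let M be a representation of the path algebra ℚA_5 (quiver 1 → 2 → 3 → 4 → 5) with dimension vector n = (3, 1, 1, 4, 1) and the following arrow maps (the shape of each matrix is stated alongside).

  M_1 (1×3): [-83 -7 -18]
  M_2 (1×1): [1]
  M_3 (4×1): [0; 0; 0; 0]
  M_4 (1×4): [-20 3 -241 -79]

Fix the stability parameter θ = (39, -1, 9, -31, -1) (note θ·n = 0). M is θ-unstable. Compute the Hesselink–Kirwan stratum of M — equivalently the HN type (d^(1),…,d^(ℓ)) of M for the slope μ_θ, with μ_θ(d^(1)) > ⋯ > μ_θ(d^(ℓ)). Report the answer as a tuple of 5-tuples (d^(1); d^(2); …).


Interval decomposition of M: I[1,1]^2, I[1,3], I[4,4]^3, I[4,5].
HN type (ℓ=4): μ^(1)=39; μ^(2)=47/3; μ^(3)=-1; μ^(4)=-31

((2, 0, 0, 0, 0); (1, 1, 1, 0, 0); (0, 0, 0, 0, 1); (0, 0, 0, 4, 0))


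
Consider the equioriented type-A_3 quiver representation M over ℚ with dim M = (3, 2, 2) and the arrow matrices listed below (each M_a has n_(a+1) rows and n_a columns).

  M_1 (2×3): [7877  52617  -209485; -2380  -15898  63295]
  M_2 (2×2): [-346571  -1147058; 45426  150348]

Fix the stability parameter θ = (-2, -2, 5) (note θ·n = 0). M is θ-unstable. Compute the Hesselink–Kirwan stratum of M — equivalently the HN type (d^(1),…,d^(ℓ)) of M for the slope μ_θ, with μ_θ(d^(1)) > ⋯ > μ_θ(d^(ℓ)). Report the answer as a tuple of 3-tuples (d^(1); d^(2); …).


Barcode: M ≅ I[1,1], I[1,2], I[1,3], I[3,3]. HN layers by μ_θ (2 steps, strictly decreasing):
  μ^(1)=5; μ^(2)=-2

((0, 0, 2); (3, 2, 0))


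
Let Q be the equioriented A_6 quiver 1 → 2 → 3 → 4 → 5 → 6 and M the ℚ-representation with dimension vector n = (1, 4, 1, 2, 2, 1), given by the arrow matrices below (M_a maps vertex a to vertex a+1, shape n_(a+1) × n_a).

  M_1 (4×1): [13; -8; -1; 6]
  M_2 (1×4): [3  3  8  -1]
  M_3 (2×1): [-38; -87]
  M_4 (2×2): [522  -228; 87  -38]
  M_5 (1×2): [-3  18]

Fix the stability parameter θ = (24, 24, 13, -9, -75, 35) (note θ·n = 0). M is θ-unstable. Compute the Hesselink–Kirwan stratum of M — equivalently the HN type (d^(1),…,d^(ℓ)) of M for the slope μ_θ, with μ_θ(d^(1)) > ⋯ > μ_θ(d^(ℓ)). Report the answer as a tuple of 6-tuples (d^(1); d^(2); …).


Via rank(M_{q-1}∘⋯∘M_p): M ≅ I[1,4], I[2,2]^3, I[4,5], I[5,6].
μ_θ-semistable layers: μ^(1)=35; μ^(2)=24; μ^(3)=13; μ^(4)=-42; μ^(5)=-75

((0, 0, 0, 0, 0, 1); (0, 3, 0, 0, 0, 0); (1, 1, 1, 1, 0, 0); (0, 0, 0, 1, 1, 0); (0, 0, 0, 0, 1, 0))


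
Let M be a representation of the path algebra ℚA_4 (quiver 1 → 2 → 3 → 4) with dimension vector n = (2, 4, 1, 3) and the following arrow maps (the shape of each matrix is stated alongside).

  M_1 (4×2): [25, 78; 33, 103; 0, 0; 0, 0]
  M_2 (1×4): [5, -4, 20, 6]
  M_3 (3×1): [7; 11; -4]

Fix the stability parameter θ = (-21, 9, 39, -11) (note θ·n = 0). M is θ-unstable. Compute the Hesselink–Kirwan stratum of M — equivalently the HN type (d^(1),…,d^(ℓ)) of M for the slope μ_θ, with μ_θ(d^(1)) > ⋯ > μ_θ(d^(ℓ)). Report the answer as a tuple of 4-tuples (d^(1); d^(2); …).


Interval decomposition of M: I[1,2], I[1,4], I[2,2]^2, I[4,4]^2.
HN type (ℓ=4): μ^(1)=14; μ^(2)=9; μ^(3)=-11; μ^(4)=-21

((0, 0, 1, 1); (0, 4, 0, 0); (0, 0, 0, 2); (2, 0, 0, 0))


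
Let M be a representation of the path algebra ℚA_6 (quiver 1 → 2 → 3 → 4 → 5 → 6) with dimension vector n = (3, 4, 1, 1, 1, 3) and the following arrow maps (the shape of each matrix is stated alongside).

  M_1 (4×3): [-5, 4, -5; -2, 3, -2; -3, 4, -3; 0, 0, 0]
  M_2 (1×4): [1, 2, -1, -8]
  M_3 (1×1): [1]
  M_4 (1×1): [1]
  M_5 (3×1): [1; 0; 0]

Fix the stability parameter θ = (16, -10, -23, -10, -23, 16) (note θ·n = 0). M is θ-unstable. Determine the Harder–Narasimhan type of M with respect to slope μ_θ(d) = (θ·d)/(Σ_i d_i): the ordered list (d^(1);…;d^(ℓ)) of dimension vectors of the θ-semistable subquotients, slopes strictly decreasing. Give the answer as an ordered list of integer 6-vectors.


Interval decomposition of M: I[1,1], I[1,2], I[1,6], I[2,2]^2, I[6,6]^2.
HN type (ℓ=3): μ^(1)=16; μ^(2)=3; μ^(3)=-10

((1, 0, 0, 0, 0, 3); (1, 1, 0, 0, 0, 0); (1, 3, 1, 1, 1, 0))


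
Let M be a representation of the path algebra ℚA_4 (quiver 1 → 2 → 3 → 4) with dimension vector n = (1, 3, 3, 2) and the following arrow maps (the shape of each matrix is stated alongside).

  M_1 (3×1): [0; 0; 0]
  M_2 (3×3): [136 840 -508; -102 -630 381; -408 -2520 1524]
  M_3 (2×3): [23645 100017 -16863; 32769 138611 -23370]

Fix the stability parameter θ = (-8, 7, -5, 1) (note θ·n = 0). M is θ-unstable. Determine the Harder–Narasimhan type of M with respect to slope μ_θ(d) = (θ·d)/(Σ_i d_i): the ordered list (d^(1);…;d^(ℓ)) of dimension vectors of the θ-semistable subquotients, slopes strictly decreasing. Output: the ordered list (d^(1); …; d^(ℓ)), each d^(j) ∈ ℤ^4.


Via rank(M_{q-1}∘⋯∘M_p): M ≅ I[1,1], I[2,2]^2, I[2,4], I[3,3], I[3,4].
μ_θ-semistable layers: μ^(1)=7; μ^(2)=1; μ^(3)=-5; μ^(4)=-8

((0, 2, 0, 0); (0, 1, 1, 2); (0, 0, 2, 0); (1, 0, 0, 0))


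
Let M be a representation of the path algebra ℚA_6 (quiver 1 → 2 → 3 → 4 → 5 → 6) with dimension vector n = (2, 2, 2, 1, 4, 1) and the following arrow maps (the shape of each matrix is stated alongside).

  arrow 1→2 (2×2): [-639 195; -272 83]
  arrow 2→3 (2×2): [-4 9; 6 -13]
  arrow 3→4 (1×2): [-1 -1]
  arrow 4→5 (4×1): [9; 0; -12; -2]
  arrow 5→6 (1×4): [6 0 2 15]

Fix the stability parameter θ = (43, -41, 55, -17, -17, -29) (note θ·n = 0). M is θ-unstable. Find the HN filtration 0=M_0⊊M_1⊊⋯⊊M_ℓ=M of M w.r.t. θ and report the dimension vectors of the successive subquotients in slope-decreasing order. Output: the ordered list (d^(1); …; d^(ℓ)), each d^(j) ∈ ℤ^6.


Barcode: M ≅ I[1,3], I[1,5], I[5,5]^2, I[5,6]. HN layers by μ_θ (5 steps, strictly decreasing):
  μ^(1)=55; μ^(2)=7; μ^(3)=1; μ^(4)=-17; μ^(5)=-23

((0, 0, 1, 0, 0, 0); (0, 0, 1, 1, 1, 0); (2, 2, 0, 0, 0, 0); (0, 0, 0, 0, 2, 0); (0, 0, 0, 0, 1, 1))


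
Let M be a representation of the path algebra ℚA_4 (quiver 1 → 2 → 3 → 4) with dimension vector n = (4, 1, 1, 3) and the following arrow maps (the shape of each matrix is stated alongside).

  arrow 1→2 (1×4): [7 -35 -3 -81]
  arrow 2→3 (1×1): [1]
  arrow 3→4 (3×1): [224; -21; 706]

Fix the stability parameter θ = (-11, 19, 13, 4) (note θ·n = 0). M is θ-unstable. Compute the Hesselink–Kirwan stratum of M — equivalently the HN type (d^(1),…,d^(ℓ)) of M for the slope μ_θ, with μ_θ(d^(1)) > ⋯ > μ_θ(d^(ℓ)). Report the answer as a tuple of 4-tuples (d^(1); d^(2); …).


Via rank(M_{q-1}∘⋯∘M_p): M ≅ I[1,1]^3, I[1,4], I[4,4]^2.
μ_θ-semistable layers: μ^(1)=12; μ^(2)=4; μ^(3)=-11

((0, 1, 1, 1); (0, 0, 0, 2); (4, 0, 0, 0))


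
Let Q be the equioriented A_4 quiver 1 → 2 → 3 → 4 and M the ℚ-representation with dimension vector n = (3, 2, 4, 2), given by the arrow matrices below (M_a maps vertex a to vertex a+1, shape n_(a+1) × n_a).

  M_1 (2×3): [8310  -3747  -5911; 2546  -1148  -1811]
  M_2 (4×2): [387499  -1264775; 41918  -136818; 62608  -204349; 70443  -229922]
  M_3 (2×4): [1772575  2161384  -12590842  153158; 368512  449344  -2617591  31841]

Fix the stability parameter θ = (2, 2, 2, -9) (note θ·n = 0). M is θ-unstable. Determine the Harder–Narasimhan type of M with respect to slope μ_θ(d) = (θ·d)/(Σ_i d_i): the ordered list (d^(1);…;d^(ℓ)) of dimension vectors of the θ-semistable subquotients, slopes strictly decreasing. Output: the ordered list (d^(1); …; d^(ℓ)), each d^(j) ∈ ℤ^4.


Via rank(M_{q-1}∘⋯∘M_p): M ≅ I[1,1], I[1,3], I[1,4], I[3,3], I[3,4].
μ_θ-semistable layers: μ^(1)=2; μ^(2)=-3/4; μ^(3)=-7/2

((2, 1, 2, 0); (1, 1, 1, 1); (0, 0, 1, 1))


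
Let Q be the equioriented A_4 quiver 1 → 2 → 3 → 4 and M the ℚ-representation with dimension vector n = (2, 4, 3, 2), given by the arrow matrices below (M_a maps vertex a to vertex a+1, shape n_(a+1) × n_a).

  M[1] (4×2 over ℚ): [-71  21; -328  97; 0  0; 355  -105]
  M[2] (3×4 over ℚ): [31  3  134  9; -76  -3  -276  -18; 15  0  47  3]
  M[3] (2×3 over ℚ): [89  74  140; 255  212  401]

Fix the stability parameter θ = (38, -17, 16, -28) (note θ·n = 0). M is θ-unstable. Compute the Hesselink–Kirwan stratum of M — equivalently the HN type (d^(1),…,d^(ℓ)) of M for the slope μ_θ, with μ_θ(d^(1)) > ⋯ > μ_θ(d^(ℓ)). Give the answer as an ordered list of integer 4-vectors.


Via rank(M_{q-1}∘⋯∘M_p): M ≅ I[1,2], I[1,4], I[2,3], I[2,4].
μ_θ-semistable layers: μ^(1)=16; μ^(2)=21/2; μ^(3)=9/4; μ^(4)=-6; μ^(5)=-17

((0, 0, 1, 0); (1, 1, 0, 0); (1, 1, 1, 1); (0, 0, 1, 1); (0, 2, 0, 0))


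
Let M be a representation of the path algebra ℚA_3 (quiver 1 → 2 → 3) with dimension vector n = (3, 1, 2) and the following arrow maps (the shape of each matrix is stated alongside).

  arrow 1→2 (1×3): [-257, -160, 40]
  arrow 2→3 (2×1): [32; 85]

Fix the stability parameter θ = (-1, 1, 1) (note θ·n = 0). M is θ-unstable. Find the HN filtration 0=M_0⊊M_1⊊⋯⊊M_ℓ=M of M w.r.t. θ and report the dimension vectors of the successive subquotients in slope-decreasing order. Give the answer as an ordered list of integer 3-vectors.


Barcode: M ≅ I[1,1]^2, I[1,3], I[3,3]. HN layers by μ_θ (2 steps, strictly decreasing):
  μ^(1)=1; μ^(2)=-1

((0, 1, 2); (3, 0, 0))


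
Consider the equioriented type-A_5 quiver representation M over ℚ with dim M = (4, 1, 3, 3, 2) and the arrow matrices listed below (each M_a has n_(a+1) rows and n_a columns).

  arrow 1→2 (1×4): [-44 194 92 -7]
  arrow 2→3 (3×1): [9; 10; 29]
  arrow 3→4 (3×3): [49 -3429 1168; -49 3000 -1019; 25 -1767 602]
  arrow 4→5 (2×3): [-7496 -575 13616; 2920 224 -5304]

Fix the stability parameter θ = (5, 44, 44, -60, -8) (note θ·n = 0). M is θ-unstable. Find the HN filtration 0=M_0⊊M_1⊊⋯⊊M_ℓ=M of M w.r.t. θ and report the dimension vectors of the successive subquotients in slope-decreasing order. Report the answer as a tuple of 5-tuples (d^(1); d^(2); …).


Interval decomposition of M: I[1,1]^3, I[1,4], I[3,3], I[3,5], I[4,5].
HN type (ℓ=5): μ^(1)=44; μ^(2)=28/3; μ^(3)=5; μ^(4)=-8; μ^(5)=-60

((0, 0, 1, 0, 0); (0, 1, 1, 1, 0); (4, 0, 0, 0, 0); (0, 0, 1, 1, 2); (0, 0, 0, 1, 0))


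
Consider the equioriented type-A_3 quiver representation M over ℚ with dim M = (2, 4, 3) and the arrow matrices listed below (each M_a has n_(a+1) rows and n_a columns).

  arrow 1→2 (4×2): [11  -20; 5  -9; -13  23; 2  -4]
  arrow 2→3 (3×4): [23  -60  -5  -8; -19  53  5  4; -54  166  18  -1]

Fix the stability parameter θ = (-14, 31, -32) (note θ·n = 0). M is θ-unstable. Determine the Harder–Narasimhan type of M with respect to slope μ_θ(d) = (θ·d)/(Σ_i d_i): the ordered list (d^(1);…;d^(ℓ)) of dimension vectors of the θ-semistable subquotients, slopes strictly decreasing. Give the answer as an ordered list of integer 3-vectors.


Barcode: M ≅ I[1,3]^2, I[2,2], I[2,3]. HN layers by μ_θ (3 steps, strictly decreasing):
  μ^(1)=31; μ^(2)=-1/2; μ^(3)=-14

((0, 1, 0); (0, 3, 3); (2, 0, 0))


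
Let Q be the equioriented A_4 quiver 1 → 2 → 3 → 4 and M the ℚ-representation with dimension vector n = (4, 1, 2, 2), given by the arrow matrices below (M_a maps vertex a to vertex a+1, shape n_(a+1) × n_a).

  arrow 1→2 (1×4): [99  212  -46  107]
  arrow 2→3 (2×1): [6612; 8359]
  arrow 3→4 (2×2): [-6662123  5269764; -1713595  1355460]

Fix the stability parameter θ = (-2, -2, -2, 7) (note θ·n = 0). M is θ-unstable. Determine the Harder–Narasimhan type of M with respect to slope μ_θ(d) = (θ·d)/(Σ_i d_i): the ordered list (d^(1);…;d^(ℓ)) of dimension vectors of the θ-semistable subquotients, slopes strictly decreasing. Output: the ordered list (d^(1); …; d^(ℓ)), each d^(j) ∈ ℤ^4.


Via rank(M_{q-1}∘⋯∘M_p): M ≅ I[1,1]^3, I[1,3], I[3,4], I[4,4].
μ_θ-semistable layers: μ^(1)=7; μ^(2)=-2

((0, 0, 0, 2); (4, 1, 2, 0))


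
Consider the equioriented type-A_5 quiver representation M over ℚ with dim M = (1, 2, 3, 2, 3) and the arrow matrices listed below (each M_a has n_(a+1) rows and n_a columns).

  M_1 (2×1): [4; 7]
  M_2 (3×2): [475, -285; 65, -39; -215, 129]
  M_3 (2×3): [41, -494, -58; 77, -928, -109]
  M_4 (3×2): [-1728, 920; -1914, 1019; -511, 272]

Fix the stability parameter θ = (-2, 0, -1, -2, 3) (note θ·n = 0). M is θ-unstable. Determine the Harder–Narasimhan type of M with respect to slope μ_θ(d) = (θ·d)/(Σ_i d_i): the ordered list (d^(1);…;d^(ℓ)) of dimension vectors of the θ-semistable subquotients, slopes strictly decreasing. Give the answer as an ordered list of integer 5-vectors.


Barcode: M ≅ I[1,5], I[2,2], I[3,3], I[3,5], I[5,5]. HN layers by μ_θ (5 steps, strictly decreasing):
  μ^(1)=3; μ^(2)=0; μ^(3)=-1; μ^(4)=-3/2; μ^(5)=-2

((0, 0, 0, 0, 3); (0, 1, 0, 0, 0); (0, 1, 2, 1, 0); (0, 0, 1, 1, 0); (1, 0, 0, 0, 0))


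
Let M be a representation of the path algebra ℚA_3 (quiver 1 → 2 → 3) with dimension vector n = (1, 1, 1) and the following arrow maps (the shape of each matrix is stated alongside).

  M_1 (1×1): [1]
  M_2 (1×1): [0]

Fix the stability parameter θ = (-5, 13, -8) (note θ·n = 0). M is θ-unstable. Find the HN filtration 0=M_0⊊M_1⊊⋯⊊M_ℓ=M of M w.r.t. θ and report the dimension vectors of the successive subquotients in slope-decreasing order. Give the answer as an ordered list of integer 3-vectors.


Interval decomposition of M: I[1,2], I[3,3].
HN type (ℓ=3): μ^(1)=13; μ^(2)=-5; μ^(3)=-8

((0, 1, 0); (1, 0, 0); (0, 0, 1))


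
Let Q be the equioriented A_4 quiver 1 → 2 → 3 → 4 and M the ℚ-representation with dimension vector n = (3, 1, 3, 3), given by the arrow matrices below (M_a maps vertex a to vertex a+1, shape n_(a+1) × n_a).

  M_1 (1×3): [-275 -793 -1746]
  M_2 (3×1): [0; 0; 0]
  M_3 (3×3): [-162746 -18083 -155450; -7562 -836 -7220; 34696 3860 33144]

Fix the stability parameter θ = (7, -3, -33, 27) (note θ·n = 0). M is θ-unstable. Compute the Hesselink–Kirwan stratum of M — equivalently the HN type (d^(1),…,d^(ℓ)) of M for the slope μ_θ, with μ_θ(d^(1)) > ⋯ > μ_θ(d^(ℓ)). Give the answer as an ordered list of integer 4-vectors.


Interval decomposition of M: I[1,1]^2, I[1,2], I[3,3], I[3,4]^2, I[4,4].
HN type (ℓ=4): μ^(1)=27; μ^(2)=7; μ^(3)=2; μ^(4)=-33

((0, 0, 0, 3); (2, 0, 0, 0); (1, 1, 0, 0); (0, 0, 3, 0))


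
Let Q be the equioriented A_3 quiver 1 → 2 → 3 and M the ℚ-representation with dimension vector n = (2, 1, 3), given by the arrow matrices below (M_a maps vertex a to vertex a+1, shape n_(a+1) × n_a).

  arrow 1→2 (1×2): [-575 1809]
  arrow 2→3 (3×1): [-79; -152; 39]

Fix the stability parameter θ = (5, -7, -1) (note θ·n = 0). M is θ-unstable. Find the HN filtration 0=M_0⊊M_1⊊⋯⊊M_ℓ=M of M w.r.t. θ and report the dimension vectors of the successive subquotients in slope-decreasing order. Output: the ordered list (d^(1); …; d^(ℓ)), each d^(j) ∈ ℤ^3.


Interval decomposition of M: I[1,1], I[1,3], I[3,3]^2.
HN type (ℓ=2): μ^(1)=5; μ^(2)=-1

((1, 0, 0); (1, 1, 3))


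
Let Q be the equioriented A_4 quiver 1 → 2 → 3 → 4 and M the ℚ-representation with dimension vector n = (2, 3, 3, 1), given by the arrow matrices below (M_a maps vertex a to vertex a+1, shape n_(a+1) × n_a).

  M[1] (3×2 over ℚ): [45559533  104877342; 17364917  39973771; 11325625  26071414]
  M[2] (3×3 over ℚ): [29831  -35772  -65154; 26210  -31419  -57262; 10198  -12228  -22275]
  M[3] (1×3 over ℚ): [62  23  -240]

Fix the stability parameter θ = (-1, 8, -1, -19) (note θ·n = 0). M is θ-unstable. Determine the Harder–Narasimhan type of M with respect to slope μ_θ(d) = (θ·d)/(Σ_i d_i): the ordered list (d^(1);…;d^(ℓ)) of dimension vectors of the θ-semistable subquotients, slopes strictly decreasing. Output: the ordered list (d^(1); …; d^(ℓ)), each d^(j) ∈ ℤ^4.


Via rank(M_{q-1}∘⋯∘M_p): M ≅ I[1,3], I[1,4], I[2,3].
μ_θ-semistable layers: μ^(1)=7/2; μ^(2)=-1; μ^(3)=-13/4

((0, 2, 2, 0); (1, 0, 0, 0); (1, 1, 1, 1))


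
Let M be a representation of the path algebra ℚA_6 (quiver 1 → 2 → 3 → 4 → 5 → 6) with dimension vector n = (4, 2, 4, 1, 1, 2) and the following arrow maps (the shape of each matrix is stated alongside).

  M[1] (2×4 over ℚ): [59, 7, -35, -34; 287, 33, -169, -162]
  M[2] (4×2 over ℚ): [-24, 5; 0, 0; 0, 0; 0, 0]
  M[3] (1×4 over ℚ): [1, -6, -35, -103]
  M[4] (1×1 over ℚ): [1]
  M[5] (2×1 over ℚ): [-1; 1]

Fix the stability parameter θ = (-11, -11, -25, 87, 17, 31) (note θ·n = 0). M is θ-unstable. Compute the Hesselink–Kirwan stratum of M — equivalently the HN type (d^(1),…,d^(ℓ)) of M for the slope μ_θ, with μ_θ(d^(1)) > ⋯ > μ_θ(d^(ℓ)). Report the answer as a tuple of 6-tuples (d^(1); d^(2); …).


Interval decomposition of M: I[1,1]^2, I[1,2], I[1,6], I[3,3]^3, I[6,6].
HN type (ℓ=5): μ^(1)=45; μ^(2)=31; μ^(3)=-11; μ^(4)=-47/3; μ^(5)=-25

((0, 0, 0, 1, 1, 1); (0, 0, 0, 0, 0, 1); (3, 1, 0, 0, 0, 0); (1, 1, 1, 0, 0, 0); (0, 0, 3, 0, 0, 0))


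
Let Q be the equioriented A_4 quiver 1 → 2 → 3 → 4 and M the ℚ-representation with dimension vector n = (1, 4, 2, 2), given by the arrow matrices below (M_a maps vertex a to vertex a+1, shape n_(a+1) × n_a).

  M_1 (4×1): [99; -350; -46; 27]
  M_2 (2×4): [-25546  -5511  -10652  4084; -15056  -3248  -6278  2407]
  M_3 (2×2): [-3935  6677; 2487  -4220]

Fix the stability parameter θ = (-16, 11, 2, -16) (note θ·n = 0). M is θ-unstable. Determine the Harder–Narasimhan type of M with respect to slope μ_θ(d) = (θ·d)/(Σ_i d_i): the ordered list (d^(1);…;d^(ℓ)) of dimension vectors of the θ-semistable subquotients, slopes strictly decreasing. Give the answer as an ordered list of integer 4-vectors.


Via rank(M_{q-1}∘⋯∘M_p): M ≅ I[1,4], I[2,2]^2, I[2,4].
μ_θ-semistable layers: μ^(1)=11; μ^(2)=-1; μ^(3)=-16

((0, 2, 0, 0); (0, 2, 2, 2); (1, 0, 0, 0))


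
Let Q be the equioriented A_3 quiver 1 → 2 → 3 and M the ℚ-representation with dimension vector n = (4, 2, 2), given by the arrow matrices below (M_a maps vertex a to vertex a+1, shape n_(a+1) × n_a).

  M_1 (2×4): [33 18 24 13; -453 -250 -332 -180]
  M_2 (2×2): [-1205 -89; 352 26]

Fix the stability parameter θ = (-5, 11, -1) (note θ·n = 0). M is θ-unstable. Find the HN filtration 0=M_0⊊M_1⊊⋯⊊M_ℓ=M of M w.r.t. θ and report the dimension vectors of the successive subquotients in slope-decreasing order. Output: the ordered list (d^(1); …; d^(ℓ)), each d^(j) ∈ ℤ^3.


Interval decomposition of M: I[1,1]^2, I[1,3]^2.
HN type (ℓ=2): μ^(1)=5; μ^(2)=-5

((0, 2, 2); (4, 0, 0))


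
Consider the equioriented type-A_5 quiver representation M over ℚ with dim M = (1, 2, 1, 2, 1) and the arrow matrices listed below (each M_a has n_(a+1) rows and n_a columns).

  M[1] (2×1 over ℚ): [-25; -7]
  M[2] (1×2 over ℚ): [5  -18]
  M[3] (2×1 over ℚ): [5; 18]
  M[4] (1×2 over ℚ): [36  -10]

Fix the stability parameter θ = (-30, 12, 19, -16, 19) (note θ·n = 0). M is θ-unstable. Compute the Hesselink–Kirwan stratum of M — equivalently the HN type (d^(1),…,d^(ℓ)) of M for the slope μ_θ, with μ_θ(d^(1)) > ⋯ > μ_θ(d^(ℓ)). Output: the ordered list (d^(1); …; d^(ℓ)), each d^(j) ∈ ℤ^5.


Interval decomposition of M: I[1,4], I[2,2], I[4,5].
HN type (ℓ=5): μ^(1)=19; μ^(2)=12; μ^(3)=5; μ^(4)=-16; μ^(5)=-30

((0, 0, 0, 0, 1); (0, 1, 0, 0, 0); (0, 1, 1, 1, 0); (0, 0, 0, 1, 0); (1, 0, 0, 0, 0))


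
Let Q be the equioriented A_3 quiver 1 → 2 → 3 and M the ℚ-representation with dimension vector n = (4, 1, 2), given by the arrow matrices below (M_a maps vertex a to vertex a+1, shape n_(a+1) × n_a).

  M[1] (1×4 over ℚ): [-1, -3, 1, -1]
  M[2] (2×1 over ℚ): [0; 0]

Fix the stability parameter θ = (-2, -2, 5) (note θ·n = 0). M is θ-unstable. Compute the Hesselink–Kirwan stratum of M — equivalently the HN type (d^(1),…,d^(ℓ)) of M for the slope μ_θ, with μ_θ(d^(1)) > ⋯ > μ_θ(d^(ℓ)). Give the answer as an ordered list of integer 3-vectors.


Via rank(M_{q-1}∘⋯∘M_p): M ≅ I[1,1]^3, I[1,2], I[3,3]^2.
μ_θ-semistable layers: μ^(1)=5; μ^(2)=-2

((0, 0, 2); (4, 1, 0))


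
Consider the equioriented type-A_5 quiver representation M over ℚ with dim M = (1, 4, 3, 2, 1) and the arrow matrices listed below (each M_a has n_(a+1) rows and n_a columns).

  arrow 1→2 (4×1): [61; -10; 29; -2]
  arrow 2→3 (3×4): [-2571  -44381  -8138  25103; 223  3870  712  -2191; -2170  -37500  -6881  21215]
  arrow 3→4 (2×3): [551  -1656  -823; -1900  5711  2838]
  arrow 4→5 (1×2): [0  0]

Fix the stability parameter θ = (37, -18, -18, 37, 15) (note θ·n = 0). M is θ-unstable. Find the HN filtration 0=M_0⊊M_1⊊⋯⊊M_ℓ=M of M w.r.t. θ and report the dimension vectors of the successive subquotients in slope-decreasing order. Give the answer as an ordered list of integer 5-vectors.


Via rank(M_{q-1}∘⋯∘M_p): M ≅ I[1,4], I[2,2], I[2,3], I[2,4], I[5,5].
μ_θ-semistable layers: μ^(1)=37; μ^(2)=15; μ^(3)=1/3; μ^(4)=-18

((0, 0, 0, 2, 0); (0, 0, 0, 0, 1); (1, 1, 1, 0, 0); (0, 3, 2, 0, 0))


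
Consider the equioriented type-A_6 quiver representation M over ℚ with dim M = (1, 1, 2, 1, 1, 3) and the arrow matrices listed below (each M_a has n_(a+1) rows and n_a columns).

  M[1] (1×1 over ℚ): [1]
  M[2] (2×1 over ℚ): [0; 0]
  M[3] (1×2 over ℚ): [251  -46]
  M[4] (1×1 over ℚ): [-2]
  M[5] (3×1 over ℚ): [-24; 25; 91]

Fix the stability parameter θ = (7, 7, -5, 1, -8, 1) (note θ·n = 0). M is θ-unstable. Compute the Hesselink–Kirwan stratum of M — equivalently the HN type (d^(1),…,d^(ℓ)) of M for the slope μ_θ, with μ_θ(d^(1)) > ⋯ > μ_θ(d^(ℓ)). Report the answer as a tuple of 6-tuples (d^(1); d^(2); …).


Interval decomposition of M: I[1,2], I[3,3], I[3,6], I[6,6]^2.
HN type (ℓ=4): μ^(1)=7; μ^(2)=1; μ^(3)=-7/2; μ^(4)=-5

((1, 1, 0, 0, 0, 0); (0, 0, 0, 0, 0, 3); (0, 0, 0, 1, 1, 0); (0, 0, 2, 0, 0, 0))


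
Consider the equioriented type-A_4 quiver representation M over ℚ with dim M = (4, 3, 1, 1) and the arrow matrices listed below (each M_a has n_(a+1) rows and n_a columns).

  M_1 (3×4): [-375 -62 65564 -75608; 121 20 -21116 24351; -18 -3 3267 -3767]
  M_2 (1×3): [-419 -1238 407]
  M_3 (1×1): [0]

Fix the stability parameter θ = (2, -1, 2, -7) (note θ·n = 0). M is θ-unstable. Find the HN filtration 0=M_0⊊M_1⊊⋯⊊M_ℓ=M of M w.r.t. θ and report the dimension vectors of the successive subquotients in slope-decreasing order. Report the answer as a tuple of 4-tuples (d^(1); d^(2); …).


Barcode: M ≅ I[1,1], I[1,2]^2, I[1,3], I[4,4]. HN layers by μ_θ (3 steps, strictly decreasing):
  μ^(1)=2; μ^(2)=1/2; μ^(3)=-7

((1, 0, 1, 0); (3, 3, 0, 0); (0, 0, 0, 1))


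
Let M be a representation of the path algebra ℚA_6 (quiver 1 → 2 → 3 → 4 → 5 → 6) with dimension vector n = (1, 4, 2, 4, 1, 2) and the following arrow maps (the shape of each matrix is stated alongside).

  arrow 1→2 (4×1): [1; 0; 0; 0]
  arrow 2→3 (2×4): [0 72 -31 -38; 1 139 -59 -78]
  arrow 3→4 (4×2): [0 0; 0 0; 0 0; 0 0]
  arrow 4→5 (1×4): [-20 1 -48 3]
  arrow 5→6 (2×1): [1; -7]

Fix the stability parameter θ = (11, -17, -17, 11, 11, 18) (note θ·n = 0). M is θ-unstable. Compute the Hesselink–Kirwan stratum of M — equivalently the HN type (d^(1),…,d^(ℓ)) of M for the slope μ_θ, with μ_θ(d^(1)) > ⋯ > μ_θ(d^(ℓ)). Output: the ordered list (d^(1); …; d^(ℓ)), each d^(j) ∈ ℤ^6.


Via rank(M_{q-1}∘⋯∘M_p): M ≅ I[1,3], I[2,2]^2, I[2,3], I[4,4]^3, I[4,6], I[6,6].
μ_θ-semistable layers: μ^(1)=18; μ^(2)=11; μ^(3)=-23/3; μ^(4)=-17

((0, 0, 0, 0, 0, 2); (0, 0, 0, 4, 1, 0); (1, 1, 1, 0, 0, 0); (0, 3, 1, 0, 0, 0))


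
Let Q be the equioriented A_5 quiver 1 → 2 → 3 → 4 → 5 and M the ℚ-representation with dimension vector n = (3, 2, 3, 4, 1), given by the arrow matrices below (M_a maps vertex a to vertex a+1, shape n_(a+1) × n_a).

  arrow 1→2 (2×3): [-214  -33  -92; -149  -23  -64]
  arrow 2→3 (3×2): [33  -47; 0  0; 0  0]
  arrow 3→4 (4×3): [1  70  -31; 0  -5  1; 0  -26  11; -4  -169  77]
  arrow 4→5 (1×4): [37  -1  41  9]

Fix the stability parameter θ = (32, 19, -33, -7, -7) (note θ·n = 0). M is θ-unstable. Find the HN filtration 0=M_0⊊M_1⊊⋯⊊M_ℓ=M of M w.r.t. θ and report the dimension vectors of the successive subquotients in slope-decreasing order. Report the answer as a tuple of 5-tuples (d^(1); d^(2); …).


Interval decomposition of M: I[1,1], I[1,2], I[1,5], I[3,4]^2, I[4,4].
HN type (ℓ=5): μ^(1)=32; μ^(2)=51/2; μ^(3)=4/5; μ^(4)=-7; μ^(5)=-33

((1, 0, 0, 0, 0); (1, 1, 0, 0, 0); (1, 1, 1, 1, 1); (0, 0, 0, 3, 0); (0, 0, 2, 0, 0))


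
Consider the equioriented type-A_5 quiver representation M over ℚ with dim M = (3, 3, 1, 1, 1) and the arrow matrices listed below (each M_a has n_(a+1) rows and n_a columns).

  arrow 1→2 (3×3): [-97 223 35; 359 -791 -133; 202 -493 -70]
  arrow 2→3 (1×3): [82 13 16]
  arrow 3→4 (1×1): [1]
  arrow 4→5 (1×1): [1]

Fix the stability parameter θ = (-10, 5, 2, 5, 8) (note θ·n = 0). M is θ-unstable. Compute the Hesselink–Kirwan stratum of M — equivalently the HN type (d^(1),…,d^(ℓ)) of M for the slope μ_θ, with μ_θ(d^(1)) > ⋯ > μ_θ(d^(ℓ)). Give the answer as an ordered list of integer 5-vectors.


Interval decomposition of M: I[1,1], I[1,2], I[1,5], I[2,2].
HN type (ℓ=4): μ^(1)=8; μ^(2)=5; μ^(3)=7/2; μ^(4)=-10

((0, 0, 0, 0, 1); (0, 2, 0, 1, 0); (0, 1, 1, 0, 0); (3, 0, 0, 0, 0))


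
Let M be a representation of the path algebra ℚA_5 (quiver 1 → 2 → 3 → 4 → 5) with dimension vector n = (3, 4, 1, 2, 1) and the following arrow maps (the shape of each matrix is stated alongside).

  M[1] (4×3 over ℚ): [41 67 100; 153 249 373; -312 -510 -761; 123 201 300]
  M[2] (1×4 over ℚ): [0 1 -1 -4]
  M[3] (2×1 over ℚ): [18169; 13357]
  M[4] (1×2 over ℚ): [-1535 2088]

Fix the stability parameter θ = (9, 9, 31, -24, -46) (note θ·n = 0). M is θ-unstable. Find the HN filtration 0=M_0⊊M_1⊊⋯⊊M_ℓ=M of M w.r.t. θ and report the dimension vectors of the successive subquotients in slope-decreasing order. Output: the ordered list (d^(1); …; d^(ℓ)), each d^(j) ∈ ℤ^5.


Via rank(M_{q-1}∘⋯∘M_p): M ≅ I[1,1], I[1,2], I[1,5], I[2,2]^2, I[4,4].
μ_θ-semistable layers: μ^(1)=9; μ^(2)=-21/5; μ^(3)=-24

((2, 3, 0, 0, 0); (1, 1, 1, 1, 1); (0, 0, 0, 1, 0))


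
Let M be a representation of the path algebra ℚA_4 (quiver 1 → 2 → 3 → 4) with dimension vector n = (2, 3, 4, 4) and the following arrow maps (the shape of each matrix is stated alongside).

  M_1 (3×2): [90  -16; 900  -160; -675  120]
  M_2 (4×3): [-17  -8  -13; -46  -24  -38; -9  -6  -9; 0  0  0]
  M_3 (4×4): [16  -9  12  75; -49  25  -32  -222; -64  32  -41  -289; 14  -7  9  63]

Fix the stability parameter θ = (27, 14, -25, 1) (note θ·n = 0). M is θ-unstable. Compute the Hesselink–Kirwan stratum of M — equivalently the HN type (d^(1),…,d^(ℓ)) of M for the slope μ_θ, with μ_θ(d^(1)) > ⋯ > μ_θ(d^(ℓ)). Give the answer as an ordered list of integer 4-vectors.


Via rank(M_{q-1}∘⋯∘M_p): M ≅ I[1,1], I[1,4], I[2,2], I[2,4], I[3,4]^2.
μ_θ-semistable layers: μ^(1)=27; μ^(2)=14; μ^(3)=17/4; μ^(4)=1; μ^(5)=-11/2; μ^(6)=-25

((1, 0, 0, 0); (0, 1, 0, 0); (1, 1, 1, 1); (0, 0, 0, 3); (0, 1, 1, 0); (0, 0, 2, 0))


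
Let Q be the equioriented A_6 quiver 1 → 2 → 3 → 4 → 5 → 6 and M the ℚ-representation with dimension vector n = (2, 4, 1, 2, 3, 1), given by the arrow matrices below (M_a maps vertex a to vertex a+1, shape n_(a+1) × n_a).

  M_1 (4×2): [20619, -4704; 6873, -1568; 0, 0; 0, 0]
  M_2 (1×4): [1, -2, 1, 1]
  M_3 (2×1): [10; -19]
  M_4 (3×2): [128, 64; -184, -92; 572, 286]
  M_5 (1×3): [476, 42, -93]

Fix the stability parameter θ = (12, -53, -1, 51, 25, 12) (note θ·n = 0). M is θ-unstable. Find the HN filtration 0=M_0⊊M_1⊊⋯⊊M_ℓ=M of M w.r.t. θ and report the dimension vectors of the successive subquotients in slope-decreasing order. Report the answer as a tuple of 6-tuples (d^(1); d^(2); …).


Interval decomposition of M: I[1,1], I[1,6], I[2,2]^3, I[4,4], I[5,5]^2.
HN type (ℓ=7): μ^(1)=51; μ^(2)=88/3; μ^(3)=25; μ^(4)=12; μ^(5)=-1; μ^(6)=-41/2; μ^(7)=-53

((0, 0, 0, 1, 0, 0); (0, 0, 0, 1, 1, 1); (0, 0, 0, 0, 2, 0); (1, 0, 0, 0, 0, 0); (0, 0, 1, 0, 0, 0); (1, 1, 0, 0, 0, 0); (0, 3, 0, 0, 0, 0))


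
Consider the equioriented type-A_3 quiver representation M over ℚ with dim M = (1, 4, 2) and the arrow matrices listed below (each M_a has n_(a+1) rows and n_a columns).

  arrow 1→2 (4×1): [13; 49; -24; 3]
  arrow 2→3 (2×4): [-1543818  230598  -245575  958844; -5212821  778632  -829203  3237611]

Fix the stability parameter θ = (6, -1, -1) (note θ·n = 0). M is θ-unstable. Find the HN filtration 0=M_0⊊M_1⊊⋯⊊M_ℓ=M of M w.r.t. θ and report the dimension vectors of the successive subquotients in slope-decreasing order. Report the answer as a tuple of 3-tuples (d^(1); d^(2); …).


Barcode: M ≅ I[1,2], I[2,2], I[2,3]^2. HN layers by μ_θ (2 steps, strictly decreasing):
  μ^(1)=5/2; μ^(2)=-1

((1, 1, 0); (0, 3, 2))


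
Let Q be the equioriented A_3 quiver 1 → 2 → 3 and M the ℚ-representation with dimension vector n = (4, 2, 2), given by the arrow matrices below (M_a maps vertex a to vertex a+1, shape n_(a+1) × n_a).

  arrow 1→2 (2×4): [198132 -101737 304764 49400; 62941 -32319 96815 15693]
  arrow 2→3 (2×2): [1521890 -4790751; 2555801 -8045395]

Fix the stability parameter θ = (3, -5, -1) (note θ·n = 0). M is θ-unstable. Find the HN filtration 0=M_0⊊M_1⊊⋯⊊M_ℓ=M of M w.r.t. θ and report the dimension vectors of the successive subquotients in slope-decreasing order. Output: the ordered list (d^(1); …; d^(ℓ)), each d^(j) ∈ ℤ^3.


Interval decomposition of M: I[1,1]^2, I[1,3]^2.
HN type (ℓ=2): μ^(1)=3; μ^(2)=-1

((2, 0, 0); (2, 2, 2))


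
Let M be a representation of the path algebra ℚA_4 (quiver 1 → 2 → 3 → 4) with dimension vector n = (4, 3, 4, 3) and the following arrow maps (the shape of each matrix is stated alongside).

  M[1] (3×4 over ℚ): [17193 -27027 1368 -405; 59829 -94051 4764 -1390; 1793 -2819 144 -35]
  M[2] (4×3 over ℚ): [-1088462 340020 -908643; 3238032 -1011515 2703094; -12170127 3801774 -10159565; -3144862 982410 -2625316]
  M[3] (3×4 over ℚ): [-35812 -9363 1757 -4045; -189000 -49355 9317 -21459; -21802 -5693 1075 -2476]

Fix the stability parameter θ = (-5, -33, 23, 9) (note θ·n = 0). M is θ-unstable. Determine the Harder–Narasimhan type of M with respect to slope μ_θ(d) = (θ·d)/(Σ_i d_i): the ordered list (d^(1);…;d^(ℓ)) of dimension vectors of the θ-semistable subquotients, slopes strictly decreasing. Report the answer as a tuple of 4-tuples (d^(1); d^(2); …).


Interval decomposition of M: I[1,1]^2, I[1,3], I[1,4], I[2,3], I[3,4], I[4,4].
HN type (ℓ=6): μ^(1)=23; μ^(2)=16; μ^(3)=9; μ^(4)=-5; μ^(5)=-19; μ^(6)=-33

((0, 0, 2, 0); (0, 0, 2, 2); (0, 0, 0, 1); (2, 0, 0, 0); (2, 2, 0, 0); (0, 1, 0, 0))


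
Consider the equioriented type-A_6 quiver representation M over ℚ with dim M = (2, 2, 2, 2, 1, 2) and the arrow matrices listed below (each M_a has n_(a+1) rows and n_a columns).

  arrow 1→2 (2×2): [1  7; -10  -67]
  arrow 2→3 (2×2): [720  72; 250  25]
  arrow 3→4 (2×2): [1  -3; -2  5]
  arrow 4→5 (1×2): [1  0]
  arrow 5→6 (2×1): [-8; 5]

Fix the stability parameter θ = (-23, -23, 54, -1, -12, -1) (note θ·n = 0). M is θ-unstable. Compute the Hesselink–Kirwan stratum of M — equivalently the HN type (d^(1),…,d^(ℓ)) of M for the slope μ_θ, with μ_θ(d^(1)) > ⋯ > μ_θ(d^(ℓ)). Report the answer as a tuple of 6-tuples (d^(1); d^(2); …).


Via rank(M_{q-1}∘⋯∘M_p): M ≅ I[1,2], I[1,6], I[3,4], I[6,6].
μ_θ-semistable layers: μ^(1)=53/2; μ^(2)=10; μ^(3)=-1; μ^(4)=-23

((0, 0, 1, 1, 0, 0); (0, 0, 1, 1, 1, 1); (0, 0, 0, 0, 0, 1); (2, 2, 0, 0, 0, 0))


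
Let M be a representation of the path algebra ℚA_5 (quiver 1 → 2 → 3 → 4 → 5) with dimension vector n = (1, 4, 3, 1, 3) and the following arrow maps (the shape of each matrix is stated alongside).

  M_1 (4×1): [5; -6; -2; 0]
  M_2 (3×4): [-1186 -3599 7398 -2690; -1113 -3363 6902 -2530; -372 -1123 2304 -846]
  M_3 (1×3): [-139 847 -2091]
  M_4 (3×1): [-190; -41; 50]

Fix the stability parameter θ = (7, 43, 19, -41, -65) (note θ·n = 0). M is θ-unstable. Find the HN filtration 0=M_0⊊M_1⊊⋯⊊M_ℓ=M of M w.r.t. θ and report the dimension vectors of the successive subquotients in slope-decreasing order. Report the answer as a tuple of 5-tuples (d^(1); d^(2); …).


Barcode: M ≅ I[1,5], I[2,2], I[2,3]^2, I[5,5]^2. HN layers by μ_θ (4 steps, strictly decreasing):
  μ^(1)=43; μ^(2)=31; μ^(3)=-37/5; μ^(4)=-65

((0, 1, 0, 0, 0); (0, 2, 2, 0, 0); (1, 1, 1, 1, 1); (0, 0, 0, 0, 2))


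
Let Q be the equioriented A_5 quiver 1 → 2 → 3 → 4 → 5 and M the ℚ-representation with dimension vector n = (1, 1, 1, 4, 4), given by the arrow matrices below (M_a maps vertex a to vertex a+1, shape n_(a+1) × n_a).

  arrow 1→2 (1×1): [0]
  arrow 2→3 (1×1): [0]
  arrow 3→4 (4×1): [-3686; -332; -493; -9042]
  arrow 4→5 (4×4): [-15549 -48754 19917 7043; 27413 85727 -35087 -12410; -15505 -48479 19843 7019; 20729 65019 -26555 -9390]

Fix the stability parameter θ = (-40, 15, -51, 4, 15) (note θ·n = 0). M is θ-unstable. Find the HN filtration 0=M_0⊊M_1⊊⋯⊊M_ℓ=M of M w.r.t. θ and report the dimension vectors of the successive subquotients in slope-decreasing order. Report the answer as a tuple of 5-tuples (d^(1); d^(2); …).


Interval decomposition of M: I[1,1], I[2,2], I[3,5], I[4,4], I[4,5]^2, I[5,5].
HN type (ℓ=4): μ^(1)=15; μ^(2)=4; μ^(3)=-40; μ^(4)=-51

((0, 1, 0, 0, 4); (0, 0, 0, 4, 0); (1, 0, 0, 0, 0); (0, 0, 1, 0, 0))


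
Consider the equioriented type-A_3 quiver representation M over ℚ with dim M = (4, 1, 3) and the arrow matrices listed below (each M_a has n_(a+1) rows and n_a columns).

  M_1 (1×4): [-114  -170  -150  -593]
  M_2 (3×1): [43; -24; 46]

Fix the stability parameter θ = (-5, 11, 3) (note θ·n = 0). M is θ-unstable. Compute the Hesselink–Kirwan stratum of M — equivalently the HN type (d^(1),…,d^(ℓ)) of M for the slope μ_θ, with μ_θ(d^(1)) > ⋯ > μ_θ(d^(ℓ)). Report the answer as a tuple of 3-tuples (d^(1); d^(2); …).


Barcode: M ≅ I[1,1]^3, I[1,3], I[3,3]^2. HN layers by μ_θ (3 steps, strictly decreasing):
  μ^(1)=7; μ^(2)=3; μ^(3)=-5

((0, 1, 1); (0, 0, 2); (4, 0, 0))


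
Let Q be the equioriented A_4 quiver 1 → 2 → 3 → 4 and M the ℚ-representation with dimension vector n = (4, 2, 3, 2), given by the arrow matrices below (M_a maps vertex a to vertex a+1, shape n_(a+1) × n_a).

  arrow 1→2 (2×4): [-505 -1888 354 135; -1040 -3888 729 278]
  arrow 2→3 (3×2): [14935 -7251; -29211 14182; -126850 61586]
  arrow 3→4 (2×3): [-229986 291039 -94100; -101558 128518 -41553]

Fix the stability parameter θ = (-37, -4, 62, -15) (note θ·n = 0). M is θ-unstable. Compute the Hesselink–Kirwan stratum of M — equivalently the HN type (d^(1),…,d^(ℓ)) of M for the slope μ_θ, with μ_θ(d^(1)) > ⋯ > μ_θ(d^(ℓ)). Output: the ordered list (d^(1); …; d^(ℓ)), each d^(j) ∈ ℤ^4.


Via rank(M_{q-1}∘⋯∘M_p): M ≅ I[1,1]^2, I[1,4]^2, I[3,3].
μ_θ-semistable layers: μ^(1)=62; μ^(2)=47/2; μ^(3)=-4; μ^(4)=-37

((0, 0, 1, 0); (0, 0, 2, 2); (0, 2, 0, 0); (4, 0, 0, 0))


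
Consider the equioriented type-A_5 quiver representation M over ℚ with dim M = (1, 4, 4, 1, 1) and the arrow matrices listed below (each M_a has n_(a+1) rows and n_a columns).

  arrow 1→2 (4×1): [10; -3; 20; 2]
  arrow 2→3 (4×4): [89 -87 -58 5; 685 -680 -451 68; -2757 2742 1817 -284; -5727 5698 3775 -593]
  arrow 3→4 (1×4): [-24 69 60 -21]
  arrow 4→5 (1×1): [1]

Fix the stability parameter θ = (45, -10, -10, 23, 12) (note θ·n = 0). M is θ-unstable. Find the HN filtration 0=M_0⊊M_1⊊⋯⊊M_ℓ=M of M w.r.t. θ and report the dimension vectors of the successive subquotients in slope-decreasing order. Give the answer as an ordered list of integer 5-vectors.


Interval decomposition of M: I[1,3], I[2,2], I[2,3], I[2,5], I[3,3].
HN type (ℓ=3): μ^(1)=35/2; μ^(2)=25/3; μ^(3)=-10

((0, 0, 0, 1, 1); (1, 1, 1, 0, 0); (0, 3, 3, 0, 0))


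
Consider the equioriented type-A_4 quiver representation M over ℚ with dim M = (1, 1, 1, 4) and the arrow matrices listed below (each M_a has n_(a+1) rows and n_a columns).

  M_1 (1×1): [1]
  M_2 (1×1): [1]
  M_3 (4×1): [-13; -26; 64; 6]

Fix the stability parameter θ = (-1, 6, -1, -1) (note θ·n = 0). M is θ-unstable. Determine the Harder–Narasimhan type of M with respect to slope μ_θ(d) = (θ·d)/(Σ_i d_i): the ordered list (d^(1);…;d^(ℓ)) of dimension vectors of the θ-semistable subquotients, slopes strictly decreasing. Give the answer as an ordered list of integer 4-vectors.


Barcode: M ≅ I[1,4], I[4,4]^3. HN layers by μ_θ (2 steps, strictly decreasing):
  μ^(1)=4/3; μ^(2)=-1

((0, 1, 1, 1); (1, 0, 0, 3))


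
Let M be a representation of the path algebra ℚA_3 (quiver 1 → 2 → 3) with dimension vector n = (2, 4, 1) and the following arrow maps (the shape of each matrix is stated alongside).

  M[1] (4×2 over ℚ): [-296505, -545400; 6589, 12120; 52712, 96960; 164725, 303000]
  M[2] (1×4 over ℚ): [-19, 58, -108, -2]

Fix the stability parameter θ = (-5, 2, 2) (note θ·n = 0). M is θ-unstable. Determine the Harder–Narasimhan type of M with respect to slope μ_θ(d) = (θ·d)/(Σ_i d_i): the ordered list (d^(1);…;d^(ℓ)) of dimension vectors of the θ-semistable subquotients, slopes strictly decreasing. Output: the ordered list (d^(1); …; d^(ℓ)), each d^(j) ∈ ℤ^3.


Interval decomposition of M: I[1,1], I[1,3], I[2,2]^3.
HN type (ℓ=2): μ^(1)=2; μ^(2)=-5

((0, 4, 1); (2, 0, 0))


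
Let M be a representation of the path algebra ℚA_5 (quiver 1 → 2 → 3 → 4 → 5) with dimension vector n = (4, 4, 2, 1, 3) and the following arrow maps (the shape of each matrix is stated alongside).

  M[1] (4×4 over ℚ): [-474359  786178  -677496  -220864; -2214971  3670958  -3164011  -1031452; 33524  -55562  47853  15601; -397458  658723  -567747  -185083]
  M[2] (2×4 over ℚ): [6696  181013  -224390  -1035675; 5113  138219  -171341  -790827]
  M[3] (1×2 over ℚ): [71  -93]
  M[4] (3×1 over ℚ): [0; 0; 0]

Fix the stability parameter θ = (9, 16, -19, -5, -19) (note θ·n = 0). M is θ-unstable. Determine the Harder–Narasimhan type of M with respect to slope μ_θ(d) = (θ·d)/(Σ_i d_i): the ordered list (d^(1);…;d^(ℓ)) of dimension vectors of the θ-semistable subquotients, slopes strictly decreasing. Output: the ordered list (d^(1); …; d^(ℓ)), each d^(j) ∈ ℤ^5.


Interval decomposition of M: I[1,2]^2, I[1,3], I[1,4], I[5,5]^3.
HN type (ℓ=5): μ^(1)=16; μ^(2)=9; μ^(3)=2; μ^(4)=1/4; μ^(5)=-19

((0, 2, 0, 0, 0); (2, 0, 0, 0, 0); (1, 1, 1, 0, 0); (1, 1, 1, 1, 0); (0, 0, 0, 0, 3))
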